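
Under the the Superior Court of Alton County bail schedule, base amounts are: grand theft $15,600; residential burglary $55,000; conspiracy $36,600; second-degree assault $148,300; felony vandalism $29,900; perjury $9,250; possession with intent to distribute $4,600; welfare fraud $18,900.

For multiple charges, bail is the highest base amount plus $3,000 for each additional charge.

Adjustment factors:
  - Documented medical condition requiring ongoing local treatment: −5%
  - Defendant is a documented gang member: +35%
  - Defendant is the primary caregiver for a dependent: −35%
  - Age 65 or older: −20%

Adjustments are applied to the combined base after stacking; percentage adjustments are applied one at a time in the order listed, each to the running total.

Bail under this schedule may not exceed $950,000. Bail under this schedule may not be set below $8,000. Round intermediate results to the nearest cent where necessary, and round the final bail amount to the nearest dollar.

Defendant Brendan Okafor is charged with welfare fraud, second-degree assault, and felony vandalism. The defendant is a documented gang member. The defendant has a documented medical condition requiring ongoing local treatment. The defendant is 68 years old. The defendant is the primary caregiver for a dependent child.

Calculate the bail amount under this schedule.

Base amounts from the schedule: welfare fraud $18,900; second-degree assault $148,300; felony vandalism $29,900.
Stacking rule: highest base plus $3,000 per additional charge. Highest is second-degree assault at $148,300; 2 additional charges → +$6,000. Combined base = $154,300.
Documented medical condition requiring ongoing local treatment (−5%): $154,300 × 0.95 = $146,585.
Defendant is a documented gang member (+35%): $146,585 × 1.35 = $197,889.75.
Defendant is the primary caregiver for a dependent (−35%): $197,889.75 × 0.65 = $128,628.34.
Age 65 or older (−20%): $128,628.34 × 0.8 = $102,902.67.
$102,902.67 is within the $950,000 maximum.
$102,902.67 is at or above the $8,000 minimum.
Rounded to the nearest dollar: $102,903.

$102,903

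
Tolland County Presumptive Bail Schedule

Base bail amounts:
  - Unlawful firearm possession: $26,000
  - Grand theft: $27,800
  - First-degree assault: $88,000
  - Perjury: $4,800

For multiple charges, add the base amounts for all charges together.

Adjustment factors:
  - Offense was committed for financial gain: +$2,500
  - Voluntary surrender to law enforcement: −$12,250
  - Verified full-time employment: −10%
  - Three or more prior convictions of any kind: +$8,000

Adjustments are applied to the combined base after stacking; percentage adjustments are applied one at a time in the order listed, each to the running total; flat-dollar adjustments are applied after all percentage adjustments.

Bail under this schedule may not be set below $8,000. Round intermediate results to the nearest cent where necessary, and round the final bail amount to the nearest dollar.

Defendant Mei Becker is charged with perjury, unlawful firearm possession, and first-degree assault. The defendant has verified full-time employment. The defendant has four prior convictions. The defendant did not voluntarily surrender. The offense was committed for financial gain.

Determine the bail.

Base amounts from the schedule: perjury $4,800; unlawful firearm possession $26,000; first-degree assault $88,000.
Stacking rule: sum of all bases. $4,800 + $26,000 + $88,000 = $118,800.
Verified full-time employment (−10%): $118,800 × 0.9 = $106,920.
Offense was committed for financial gain (+$2,500 flat): $106,920 + $2,500 = $109,420.
Three or more prior convictions of any kind (+$8,000 flat): $109,420 + $8,000 = $117,420.
$117,420 is at or above the $8,000 minimum.

$117,420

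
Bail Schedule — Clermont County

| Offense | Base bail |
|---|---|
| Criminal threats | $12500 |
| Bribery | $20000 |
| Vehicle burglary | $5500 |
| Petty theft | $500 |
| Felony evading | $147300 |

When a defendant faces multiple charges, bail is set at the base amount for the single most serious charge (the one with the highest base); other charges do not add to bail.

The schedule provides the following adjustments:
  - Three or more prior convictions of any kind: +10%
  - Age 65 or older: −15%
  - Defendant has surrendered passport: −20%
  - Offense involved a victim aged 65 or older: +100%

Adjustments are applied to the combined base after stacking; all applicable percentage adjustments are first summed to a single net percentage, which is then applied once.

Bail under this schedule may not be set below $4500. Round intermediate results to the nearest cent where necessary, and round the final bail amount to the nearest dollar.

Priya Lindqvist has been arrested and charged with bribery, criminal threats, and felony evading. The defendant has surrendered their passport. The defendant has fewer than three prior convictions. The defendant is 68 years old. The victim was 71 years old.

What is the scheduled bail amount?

Base amounts from the schedule: bribery $20000; criminal threats $12500; felony evading $147300.
Stacking rule: use the highest base only. Highest is felony evading at $147300. Combined base = $147300.
Net percentage adjustment: −15% −20% +100% = +65%. $147300 × 1.65 = $243045.
$243045 is at or above the $4500 minimum.

$243045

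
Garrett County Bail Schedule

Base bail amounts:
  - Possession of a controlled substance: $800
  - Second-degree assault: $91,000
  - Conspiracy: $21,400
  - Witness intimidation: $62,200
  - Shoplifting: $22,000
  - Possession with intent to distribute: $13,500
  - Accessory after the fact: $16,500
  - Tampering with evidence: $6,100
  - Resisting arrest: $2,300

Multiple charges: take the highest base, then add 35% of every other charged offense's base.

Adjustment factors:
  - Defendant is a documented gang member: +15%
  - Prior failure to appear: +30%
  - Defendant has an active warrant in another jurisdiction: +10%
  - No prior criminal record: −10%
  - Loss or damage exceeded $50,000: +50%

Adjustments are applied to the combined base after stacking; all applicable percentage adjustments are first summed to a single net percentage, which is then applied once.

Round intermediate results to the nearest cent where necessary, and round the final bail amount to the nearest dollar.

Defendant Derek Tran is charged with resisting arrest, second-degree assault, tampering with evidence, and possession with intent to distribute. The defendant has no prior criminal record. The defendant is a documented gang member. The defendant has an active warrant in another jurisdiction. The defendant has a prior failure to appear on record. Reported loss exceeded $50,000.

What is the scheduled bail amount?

Base amounts from the schedule: resisting arrest $2,300; second-degree assault $91,000; tampering with evidence $6,100; possession with intent to distribute $13,500.
Stacking rule: highest base plus 35% of each additional charge. Highest is second-degree assault at $91,000. Additional: $2,300 × 35% = $805; $6,100 × 35% = $2,135; $13,500 × 35% = $4,725. Combined base = $91,000 + $7,665 = $98,665.
Net percentage adjustment: +15% +30% +10% −10% +50% = +95%. $98,665 × 1.95 = $192,396.75.
Rounded to the nearest dollar: $192,397.

$192,397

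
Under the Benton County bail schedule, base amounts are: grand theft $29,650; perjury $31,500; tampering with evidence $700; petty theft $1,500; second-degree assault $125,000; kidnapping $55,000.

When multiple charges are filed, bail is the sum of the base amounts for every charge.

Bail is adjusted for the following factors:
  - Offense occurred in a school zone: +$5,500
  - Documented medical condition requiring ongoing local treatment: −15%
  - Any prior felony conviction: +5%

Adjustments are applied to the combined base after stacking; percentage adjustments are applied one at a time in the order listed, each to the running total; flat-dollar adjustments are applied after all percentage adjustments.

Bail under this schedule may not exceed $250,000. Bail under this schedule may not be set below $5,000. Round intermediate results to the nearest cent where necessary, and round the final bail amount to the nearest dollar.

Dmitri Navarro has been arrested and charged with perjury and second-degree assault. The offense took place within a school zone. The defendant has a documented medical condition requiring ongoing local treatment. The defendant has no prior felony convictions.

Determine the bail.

Base amounts from the schedule: perjury $31,500; second-degree assault $125,000.
Stacking rule: sum of all bases. $31,500 + $125,000 = $156,500.
Documented medical condition requiring ongoing local treatment (−15%): $156,500 × 0.85 = $133,025.
Offense occurred in a school zone (+$5,500 flat): $133,025 + $5,500 = $138,525.
$138,525 is within the $250,000 maximum.
$138,525 is at or above the $5,000 minimum.

$138,525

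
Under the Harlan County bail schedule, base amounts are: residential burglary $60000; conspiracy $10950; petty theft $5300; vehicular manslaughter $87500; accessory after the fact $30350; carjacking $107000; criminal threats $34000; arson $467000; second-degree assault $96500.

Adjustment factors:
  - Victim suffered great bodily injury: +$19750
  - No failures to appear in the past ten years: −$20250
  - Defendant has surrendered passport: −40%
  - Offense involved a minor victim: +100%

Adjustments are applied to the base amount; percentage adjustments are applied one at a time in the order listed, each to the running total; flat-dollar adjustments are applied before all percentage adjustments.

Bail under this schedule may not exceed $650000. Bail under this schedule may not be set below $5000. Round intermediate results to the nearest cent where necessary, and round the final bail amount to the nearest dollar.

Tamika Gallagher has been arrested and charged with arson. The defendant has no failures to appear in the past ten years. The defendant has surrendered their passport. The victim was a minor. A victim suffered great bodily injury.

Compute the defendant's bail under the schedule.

$559800

Base amounts from the schedule: arson $467000.
Single charge. Combined base = $467000.
Victim suffered great bodily injury (+$19750 flat): $467000 + $19750 = $486750.
No failures to appear in the past ten years (−$20250 flat): $486750 − $20250 = $466500.
Defendant has surrendered passport (−40%): $466500 × 0.6 = $279900.
Offense involved a minor victim (+100%): $279900 × 2 = $559800.
$559800 is within the $650000 maximum.
$559800 is at or above the $5000 minimum.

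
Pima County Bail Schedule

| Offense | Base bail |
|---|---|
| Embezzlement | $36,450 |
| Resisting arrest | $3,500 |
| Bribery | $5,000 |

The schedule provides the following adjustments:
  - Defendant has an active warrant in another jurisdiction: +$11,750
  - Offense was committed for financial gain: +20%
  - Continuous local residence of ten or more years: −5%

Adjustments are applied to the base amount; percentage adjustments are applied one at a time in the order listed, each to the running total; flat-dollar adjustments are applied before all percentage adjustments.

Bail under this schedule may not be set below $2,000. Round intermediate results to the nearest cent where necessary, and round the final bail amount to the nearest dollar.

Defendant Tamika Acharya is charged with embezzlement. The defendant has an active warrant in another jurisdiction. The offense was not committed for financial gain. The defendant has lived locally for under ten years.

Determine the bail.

Base amounts from the schedule: embezzlement $36,450.
Single charge. Combined base = $36,450.
Defendant has an active warrant in another jurisdiction (+$11,750 flat): $36,450 + $11,750 = $48,200.
$48,200 is at or above the $2,000 minimum.

$48,200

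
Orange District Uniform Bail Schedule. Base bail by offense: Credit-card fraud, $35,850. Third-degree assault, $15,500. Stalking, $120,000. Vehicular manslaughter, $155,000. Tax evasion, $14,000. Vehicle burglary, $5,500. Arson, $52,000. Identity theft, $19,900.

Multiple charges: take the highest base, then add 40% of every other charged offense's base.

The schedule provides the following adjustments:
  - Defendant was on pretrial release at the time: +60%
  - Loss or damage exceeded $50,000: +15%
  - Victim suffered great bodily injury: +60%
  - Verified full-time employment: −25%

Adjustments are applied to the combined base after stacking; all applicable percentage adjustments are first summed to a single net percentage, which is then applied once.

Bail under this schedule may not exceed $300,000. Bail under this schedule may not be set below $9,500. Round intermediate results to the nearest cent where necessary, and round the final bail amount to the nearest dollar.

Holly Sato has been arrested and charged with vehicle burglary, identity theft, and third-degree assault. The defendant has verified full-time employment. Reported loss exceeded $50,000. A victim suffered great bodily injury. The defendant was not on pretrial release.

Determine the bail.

$42,450

Base amounts from the schedule: vehicle burglary $5,500; identity theft $19,900; third-degree assault $15,500.
Stacking rule: highest base plus 40% of each additional charge. Highest is identity theft at $19,900. Additional: $5,500 × 40% = $2,200; $15,500 × 40% = $6,200. Combined base = $19,900 + $8,400 = $28,300.
Net percentage adjustment: +15% +60% −25% = +50%. $28,300 × 1.5 = $42,450.
$42,450 is within the $300,000 maximum.
$42,450 is at or above the $9,500 minimum.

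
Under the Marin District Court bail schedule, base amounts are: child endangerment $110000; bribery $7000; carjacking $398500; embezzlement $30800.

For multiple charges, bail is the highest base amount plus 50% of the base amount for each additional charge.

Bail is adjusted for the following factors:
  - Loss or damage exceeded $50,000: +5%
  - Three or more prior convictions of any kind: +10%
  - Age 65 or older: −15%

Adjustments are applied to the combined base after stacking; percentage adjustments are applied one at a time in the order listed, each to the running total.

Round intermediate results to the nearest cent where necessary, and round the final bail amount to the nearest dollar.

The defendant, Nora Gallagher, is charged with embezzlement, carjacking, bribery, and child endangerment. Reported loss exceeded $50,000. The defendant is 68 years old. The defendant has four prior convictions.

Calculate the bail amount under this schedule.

$463779

Base amounts from the schedule: embezzlement $30800; carjacking $398500; bribery $7000; child endangerment $110000.
Stacking rule: highest base plus 50% of each additional charge. Highest is carjacking at $398500. Additional: $30800 × 50% = $15400; $7000 × 50% = $3500; $110000 × 50% = $55000. Combined base = $398500 + $73900 = $472400.
Loss or damage exceeded $50,000 (+5%): $472400 × 1.05 = $496020.
Three or more prior convictions of any kind (+10%): $496020 × 1.1 = $545622.
Age 65 or older (−15%): $545622 × 0.85 = $463778.70.
Rounded to the nearest dollar: $463779.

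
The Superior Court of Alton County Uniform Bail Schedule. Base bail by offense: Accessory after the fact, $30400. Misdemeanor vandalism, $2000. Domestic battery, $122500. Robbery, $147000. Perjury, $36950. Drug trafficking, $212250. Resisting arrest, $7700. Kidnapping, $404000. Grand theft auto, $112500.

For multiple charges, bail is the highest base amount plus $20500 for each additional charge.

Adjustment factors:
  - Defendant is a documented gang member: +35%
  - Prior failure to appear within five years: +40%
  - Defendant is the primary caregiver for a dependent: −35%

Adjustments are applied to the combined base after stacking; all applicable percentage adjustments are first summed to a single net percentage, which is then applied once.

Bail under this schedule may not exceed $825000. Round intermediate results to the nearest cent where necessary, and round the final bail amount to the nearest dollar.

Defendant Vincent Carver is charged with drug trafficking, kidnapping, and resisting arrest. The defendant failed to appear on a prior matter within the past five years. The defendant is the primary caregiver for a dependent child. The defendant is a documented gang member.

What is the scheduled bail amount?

$623000

Base amounts from the schedule: drug trafficking $212250; kidnapping $404000; resisting arrest $7700.
Stacking rule: highest base plus $20500 per additional charge. Highest is kidnapping at $404000; 2 additional charges → +$41000. Combined base = $445000.
Net percentage adjustment: +35% +40% −35% = +40%. $445000 × 1.4 = $623000.
$623000 is within the $825000 maximum.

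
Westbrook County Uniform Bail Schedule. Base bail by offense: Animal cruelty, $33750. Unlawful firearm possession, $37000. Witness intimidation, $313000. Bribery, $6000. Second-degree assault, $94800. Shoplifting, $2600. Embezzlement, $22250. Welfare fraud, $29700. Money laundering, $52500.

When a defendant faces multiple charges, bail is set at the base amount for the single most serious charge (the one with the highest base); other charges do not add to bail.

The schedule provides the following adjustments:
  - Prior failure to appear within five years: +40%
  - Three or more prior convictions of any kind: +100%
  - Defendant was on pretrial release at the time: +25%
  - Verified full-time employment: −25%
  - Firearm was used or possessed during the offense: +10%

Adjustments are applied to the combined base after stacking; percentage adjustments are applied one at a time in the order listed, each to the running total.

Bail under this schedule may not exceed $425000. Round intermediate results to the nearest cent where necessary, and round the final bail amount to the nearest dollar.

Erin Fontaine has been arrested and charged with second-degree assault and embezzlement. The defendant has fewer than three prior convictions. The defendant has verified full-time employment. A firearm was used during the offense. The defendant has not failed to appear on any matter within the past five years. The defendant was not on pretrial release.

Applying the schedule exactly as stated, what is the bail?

Base amounts from the schedule: second-degree assault $94800; embezzlement $22250.
Stacking rule: use the highest base only. Highest is second-degree assault at $94800. Combined base = $94800.
Verified full-time employment (−25%): $94800 × 0.75 = $71100.
Firearm was used or possessed during the offense (+10%): $71100 × 1.1 = $78210.
$78210 is within the $425000 maximum.

$78210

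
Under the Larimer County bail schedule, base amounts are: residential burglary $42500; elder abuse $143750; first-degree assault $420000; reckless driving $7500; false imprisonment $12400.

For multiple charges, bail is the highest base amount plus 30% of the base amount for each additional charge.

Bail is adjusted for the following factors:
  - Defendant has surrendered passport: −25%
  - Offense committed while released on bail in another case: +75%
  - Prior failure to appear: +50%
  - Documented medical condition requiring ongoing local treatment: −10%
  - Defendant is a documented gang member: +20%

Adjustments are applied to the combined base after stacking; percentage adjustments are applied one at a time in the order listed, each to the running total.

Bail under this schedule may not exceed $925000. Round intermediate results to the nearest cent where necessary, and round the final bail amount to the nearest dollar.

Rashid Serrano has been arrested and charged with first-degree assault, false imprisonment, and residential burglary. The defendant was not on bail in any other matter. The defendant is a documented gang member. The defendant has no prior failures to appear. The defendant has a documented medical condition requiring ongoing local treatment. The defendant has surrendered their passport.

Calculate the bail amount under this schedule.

$353541

Base amounts from the schedule: first-degree assault $420000; false imprisonment $12400; residential burglary $42500.
Stacking rule: highest base plus 30% of each additional charge. Highest is first-degree assault at $420000. Additional: $12400 × 30% = $3720; $42500 × 30% = $12750. Combined base = $420000 + $16470 = $436470.
Defendant has surrendered passport (−25%): $436470 × 0.75 = $327352.50.
Documented medical condition requiring ongoing local treatment (−10%): $327352.50 × 0.9 = $294617.25.
Defendant is a documented gang member (+20%): $294617.25 × 1.2 = $353540.70.
$353540.70 is within the $925000 maximum.
Rounded to the nearest dollar: $353541.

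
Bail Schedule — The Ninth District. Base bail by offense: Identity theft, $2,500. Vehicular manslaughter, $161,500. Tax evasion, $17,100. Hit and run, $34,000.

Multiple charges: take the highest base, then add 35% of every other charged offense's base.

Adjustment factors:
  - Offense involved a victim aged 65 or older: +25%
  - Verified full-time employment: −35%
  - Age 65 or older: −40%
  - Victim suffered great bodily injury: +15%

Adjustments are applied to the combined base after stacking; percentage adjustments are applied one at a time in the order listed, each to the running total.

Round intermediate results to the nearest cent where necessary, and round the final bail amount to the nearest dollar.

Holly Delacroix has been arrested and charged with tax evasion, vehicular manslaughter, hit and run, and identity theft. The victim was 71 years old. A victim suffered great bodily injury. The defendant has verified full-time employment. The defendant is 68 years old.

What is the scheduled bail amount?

Base amounts from the schedule: tax evasion $17,100; vehicular manslaughter $161,500; hit and run $34,000; identity theft $2,500.
Stacking rule: highest base plus 35% of each additional charge. Highest is vehicular manslaughter at $161,500. Additional: $17,100 × 35% = $5,985; $34,000 × 35% = $11,900; $2,500 × 35% = $875. Combined base = $161,500 + $18,760 = $180,260.
Offense involved a victim aged 65 or older (+25%): $180,260 × 1.25 = $225,325.
Verified full-time employment (−35%): $225,325 × 0.65 = $146,461.25.
Age 65 or older (−40%): $146,461.25 × 0.6 = $87,876.75.
Victim suffered great bodily injury (+15%): $87,876.75 × 1.15 = $101,058.26.
Rounded to the nearest dollar: $101,058.

$101,058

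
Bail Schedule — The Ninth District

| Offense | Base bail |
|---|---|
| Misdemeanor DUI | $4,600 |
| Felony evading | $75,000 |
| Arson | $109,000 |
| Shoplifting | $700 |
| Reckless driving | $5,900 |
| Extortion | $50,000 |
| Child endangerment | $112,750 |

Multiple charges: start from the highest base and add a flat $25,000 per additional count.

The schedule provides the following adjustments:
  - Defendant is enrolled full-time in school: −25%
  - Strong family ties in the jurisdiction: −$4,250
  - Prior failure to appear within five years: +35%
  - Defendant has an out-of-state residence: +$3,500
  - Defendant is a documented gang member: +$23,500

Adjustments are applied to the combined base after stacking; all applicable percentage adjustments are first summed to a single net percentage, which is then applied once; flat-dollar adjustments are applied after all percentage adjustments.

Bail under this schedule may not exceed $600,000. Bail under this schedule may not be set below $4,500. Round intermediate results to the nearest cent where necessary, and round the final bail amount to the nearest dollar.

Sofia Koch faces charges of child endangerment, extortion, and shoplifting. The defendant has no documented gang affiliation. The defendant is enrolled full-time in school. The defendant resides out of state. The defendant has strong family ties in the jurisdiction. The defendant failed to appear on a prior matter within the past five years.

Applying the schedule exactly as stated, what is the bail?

Base amounts from the schedule: child endangerment $112,750; extortion $50,000; shoplifting $700.
Stacking rule: highest base plus $25,000 per additional charge. Highest is child endangerment at $112,750; 2 additional charges → +$50,000. Combined base = $162,750.
Net percentage adjustment: −25% +35% = +10%. $162,750 × 1.1 = $179,025.
Strong family ties in the jurisdiction (−$4,250 flat): $179,025 − $4,250 = $174,775.
Defendant has an out-of-state residence (+$3,500 flat): $174,775 + $3,500 = $178,275.
$178,275 is within the $600,000 maximum.
$178,275 is at or above the $4,500 minimum.

$178,275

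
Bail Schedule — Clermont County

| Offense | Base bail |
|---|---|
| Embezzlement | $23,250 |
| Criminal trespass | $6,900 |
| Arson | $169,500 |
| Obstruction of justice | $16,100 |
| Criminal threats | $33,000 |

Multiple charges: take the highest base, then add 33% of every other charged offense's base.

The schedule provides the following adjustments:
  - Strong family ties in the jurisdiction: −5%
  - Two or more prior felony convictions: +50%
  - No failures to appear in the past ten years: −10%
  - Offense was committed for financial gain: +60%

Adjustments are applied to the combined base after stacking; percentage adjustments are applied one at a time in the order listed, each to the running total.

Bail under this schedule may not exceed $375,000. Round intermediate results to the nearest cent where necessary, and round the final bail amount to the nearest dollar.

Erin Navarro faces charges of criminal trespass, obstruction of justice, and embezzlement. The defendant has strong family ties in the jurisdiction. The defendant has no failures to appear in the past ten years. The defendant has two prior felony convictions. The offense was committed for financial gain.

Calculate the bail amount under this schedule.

Base amounts from the schedule: criminal trespass $6,900; obstruction of justice $16,100; embezzlement $23,250.
Stacking rule: highest base plus 33% of each additional charge. Highest is embezzlement at $23,250. Additional: $6,900 × 33% = $2,277; $16,100 × 33% = $5,313. Combined base = $23,250 + $7,590 = $30,840.
Strong family ties in the jurisdiction (−5%): $30,840 × 0.95 = $29,298.
Two or more prior felony convictions (+50%): $29,298 × 1.5 = $43,947.
No failures to appear in the past ten years (−10%): $43,947 × 0.9 = $39,552.30.
Offense was committed for financial gain (+60%): $39,552.30 × 1.6 = $63,283.68.
$63,283.68 is within the $375,000 maximum.
Rounded to the nearest dollar: $63,284.

$63,284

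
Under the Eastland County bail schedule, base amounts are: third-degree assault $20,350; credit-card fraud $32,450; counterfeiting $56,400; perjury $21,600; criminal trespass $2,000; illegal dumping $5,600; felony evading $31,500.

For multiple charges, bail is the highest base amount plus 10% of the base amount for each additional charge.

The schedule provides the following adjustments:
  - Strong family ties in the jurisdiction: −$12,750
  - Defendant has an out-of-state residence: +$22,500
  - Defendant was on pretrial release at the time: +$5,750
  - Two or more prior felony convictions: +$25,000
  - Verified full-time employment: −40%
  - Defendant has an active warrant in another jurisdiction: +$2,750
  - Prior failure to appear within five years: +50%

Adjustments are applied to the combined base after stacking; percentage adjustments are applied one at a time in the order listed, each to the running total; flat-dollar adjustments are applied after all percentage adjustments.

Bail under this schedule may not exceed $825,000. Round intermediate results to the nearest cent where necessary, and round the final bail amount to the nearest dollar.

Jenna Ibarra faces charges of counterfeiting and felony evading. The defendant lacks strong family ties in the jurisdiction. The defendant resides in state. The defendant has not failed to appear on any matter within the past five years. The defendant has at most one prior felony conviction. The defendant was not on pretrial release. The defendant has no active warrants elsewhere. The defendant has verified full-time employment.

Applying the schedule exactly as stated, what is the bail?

Base amounts from the schedule: counterfeiting $56,400; felony evading $31,500.
Stacking rule: highest base plus 10% of each additional charge. Highest is counterfeiting at $56,400. Additional: $31,500 × 10% = $3,150. Combined base = $56,400 + $3,150 = $59,550.
Verified full-time employment (−40%): $59,550 × 0.6 = $35,730.
$35,730 is within the $825,000 maximum.

$35,730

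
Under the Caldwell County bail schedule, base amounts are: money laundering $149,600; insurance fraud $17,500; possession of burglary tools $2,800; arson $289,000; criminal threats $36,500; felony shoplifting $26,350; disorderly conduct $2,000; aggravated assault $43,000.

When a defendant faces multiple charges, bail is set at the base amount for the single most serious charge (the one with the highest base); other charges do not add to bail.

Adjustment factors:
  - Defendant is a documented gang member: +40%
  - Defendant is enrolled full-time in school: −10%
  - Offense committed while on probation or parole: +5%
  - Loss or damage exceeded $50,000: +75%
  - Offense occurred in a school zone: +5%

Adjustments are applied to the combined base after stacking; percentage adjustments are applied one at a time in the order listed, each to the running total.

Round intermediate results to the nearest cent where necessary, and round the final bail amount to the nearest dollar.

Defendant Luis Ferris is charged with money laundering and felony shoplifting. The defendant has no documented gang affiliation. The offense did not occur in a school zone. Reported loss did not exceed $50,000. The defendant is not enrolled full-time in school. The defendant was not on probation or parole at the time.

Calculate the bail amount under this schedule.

$149,600

Base amounts from the schedule: money laundering $149,600; felony shoplifting $26,350.
Stacking rule: use the highest base only. Highest is money laundering at $149,600. Combined base = $149,600.
No adjustment factors apply to this defendant.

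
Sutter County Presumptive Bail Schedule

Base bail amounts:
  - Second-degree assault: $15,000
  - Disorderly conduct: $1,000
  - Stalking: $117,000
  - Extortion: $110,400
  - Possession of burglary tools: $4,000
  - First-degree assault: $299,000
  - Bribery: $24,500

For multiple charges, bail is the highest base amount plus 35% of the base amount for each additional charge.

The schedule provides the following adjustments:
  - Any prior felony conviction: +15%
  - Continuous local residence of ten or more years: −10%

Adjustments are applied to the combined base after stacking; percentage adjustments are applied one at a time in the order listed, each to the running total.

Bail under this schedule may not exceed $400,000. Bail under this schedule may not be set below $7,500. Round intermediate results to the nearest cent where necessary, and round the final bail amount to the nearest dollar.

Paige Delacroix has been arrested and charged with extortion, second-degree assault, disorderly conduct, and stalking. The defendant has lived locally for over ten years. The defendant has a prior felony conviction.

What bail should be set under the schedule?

$166,883

Base amounts from the schedule: extortion $110,400; second-degree assault $15,000; disorderly conduct $1,000; stalking $117,000.
Stacking rule: highest base plus 35% of each additional charge. Highest is stalking at $117,000. Additional: $110,400 × 35% = $38,640; $15,000 × 35% = $5,250; $1,000 × 35% = $350. Combined base = $117,000 + $44,240 = $161,240.
Any prior felony conviction (+15%): $161,240 × 1.15 = $185,426.
Continuous local residence of ten or more years (−10%): $185,426 × 0.9 = $166,883.40.
$166,883.40 is within the $400,000 maximum.
$166,883.40 is at or above the $7,500 minimum.
Rounded to the nearest dollar: $166,883.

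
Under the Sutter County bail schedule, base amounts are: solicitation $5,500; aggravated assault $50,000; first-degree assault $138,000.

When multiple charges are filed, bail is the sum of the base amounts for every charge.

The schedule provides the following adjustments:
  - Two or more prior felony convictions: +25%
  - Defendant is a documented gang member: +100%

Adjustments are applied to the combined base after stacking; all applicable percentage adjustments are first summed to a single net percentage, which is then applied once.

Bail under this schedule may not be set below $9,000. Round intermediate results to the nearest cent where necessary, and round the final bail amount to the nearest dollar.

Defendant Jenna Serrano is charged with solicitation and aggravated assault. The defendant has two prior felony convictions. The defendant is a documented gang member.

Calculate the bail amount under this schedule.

Base amounts from the schedule: solicitation $5,500; aggravated assault $50,000.
Stacking rule: sum of all bases. $5,500 + $50,000 = $55,500.
Net percentage adjustment: +25% +100% = +125%. $55,500 × 2.25 = $124,875.
$124,875 is at or above the $9,000 minimum.

$124,875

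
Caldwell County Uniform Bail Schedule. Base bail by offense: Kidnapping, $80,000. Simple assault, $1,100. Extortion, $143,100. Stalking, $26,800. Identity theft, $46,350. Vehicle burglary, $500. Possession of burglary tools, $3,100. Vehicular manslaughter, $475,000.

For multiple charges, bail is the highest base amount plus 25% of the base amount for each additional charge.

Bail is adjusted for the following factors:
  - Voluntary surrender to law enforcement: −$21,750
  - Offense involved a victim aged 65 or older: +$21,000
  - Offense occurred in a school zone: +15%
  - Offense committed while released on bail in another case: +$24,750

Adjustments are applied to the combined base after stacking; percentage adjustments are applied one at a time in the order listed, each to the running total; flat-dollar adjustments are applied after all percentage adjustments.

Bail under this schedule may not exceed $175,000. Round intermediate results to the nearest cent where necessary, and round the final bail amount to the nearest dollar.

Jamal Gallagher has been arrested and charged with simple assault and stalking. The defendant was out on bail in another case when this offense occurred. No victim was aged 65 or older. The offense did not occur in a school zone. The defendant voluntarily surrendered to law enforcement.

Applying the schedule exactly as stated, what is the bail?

Base amounts from the schedule: simple assault $1,100; stalking $26,800.
Stacking rule: highest base plus 25% of each additional charge. Highest is stalking at $26,800. Additional: $1,100 × 25% = $275. Combined base = $26,800 + $275 = $27,075.
Voluntary surrender to law enforcement (−$21,750 flat): $27,075 − $21,750 = $5,325.
Offense committed while released on bail in another case (+$24,750 flat): $5,325 + $24,750 = $30,075.
$30,075 is within the $175,000 maximum.

$30,075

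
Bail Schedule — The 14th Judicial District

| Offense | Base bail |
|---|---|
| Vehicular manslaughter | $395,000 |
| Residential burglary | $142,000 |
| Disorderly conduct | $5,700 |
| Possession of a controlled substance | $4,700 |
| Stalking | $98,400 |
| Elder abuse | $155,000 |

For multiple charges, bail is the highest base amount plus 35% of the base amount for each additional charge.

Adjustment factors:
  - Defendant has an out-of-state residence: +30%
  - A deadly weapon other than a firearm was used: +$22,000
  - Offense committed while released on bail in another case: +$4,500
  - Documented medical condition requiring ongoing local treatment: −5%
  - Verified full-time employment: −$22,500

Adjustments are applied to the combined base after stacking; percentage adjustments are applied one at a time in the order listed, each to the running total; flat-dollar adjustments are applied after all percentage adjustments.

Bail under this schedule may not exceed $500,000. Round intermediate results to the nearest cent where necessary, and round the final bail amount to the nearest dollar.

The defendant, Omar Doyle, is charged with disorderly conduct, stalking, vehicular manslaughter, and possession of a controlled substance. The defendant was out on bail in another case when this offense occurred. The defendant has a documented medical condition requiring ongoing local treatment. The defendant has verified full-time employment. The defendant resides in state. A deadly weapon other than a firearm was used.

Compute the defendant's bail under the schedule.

Base amounts from the schedule: disorderly conduct $5,700; stalking $98,400; vehicular manslaughter $395,000; possession of a controlled substance $4,700.
Stacking rule: highest base plus 35% of each additional charge. Highest is vehicular manslaughter at $395,000. Additional: $5,700 × 35% = $1,995; $98,400 × 35% = $34,440; $4,700 × 35% = $1,645. Combined base = $395,000 + $38,080 = $433,080.
Documented medical condition requiring ongoing local treatment (−5%): $433,080 × 0.95 = $411,426.
A deadly weapon other than a firearm was used (+$22,000 flat): $411,426 + $22,000 = $433,426.
Offense committed while released on bail in another case (+$4,500 flat): $433,426 + $4,500 = $437,926.
Verified full-time employment (−$22,500 flat): $437,926 − $22,500 = $415,426.
$415,426 is within the $500,000 maximum.

$415,426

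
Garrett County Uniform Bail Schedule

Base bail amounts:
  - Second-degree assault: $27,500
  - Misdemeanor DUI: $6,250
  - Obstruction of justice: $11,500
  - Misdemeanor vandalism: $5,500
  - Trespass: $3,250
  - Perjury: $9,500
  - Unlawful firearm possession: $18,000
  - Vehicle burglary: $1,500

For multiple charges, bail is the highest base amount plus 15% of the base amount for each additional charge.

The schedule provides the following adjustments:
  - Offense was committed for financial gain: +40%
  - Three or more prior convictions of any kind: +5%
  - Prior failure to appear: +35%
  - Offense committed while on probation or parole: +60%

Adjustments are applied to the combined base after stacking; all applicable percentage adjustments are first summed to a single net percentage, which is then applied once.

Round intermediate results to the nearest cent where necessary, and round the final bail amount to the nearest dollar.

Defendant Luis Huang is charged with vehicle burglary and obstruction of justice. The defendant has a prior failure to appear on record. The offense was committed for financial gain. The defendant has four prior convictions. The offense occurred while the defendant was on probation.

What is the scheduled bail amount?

$28,140

Base amounts from the schedule: vehicle burglary $1,500; obstruction of justice $11,500.
Stacking rule: highest base plus 15% of each additional charge. Highest is obstruction of justice at $11,500. Additional: $1,500 × 15% = $225. Combined base = $11,500 + $225 = $11,725.
Net percentage adjustment: +40% +5% +35% +60% = +140%. $11,725 × 2.4 = $28,140.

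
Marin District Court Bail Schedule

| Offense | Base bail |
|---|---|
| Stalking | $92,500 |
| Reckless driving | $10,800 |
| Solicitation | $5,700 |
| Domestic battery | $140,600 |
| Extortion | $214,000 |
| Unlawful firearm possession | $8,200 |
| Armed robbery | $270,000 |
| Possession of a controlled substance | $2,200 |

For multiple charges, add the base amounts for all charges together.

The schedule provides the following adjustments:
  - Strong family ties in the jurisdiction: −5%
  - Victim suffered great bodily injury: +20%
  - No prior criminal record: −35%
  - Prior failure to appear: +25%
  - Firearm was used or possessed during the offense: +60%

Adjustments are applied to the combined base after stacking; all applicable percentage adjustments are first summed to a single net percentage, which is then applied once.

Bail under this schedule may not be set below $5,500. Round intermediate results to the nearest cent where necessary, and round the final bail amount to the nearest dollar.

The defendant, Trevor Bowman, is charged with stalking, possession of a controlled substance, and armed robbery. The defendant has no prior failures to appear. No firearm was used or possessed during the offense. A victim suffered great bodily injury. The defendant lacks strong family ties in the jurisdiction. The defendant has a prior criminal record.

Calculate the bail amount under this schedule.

$437,640

Base amounts from the schedule: stalking $92,500; possession of a controlled substance $2,200; armed robbery $270,000.
Stacking rule: sum of all bases. $92,500 + $2,200 + $270,000 = $364,700.
Victim suffered great bodily injury (+20%): $364,700 × 1.2 = $437,640.
$437,640 is at or above the $5,500 minimum.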